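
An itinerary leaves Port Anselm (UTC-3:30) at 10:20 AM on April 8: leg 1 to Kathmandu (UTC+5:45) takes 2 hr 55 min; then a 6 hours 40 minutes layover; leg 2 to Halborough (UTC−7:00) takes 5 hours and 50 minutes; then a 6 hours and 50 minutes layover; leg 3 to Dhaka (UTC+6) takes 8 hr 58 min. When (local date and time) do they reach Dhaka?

3:03 AM on Apr 10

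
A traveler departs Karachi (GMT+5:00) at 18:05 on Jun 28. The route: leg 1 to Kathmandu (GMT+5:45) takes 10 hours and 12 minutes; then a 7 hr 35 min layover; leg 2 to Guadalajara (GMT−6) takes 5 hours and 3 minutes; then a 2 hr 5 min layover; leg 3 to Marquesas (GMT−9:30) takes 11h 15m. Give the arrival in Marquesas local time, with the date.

Convert departure to UTC: 18:05 − 5:00 = 13:05 UTC on Jun 28.
Add 10 hours and 12 minutes leg 1 → 23:17 UTC.
Add 7 hours 35 minutes layover in Kathmandu → 06:52 UTC (Jun 29).
Add 5 hours 3 minutes leg 2 → 11:55 UTC.
Add 2 hours and 5 minutes layover in Guadalajara → 14:00 UTC.
Add 11 hours and 15 minutes leg 3 → 01:15 UTC (Jun 30).
Marquesas is UTC−9:30, so local arrival = 01:15 − 9:30 = 15:45 on Jun 29.

15:45 on June 29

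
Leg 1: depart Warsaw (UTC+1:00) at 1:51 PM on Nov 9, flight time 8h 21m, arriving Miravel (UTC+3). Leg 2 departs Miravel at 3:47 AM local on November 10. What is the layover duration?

Convert departure to UTC: 1:51 PM − 1:00 = 12:51 PM UTC on Nov 9.
Add 8 hours 21 minutes flight time → 9:12 PM UTC.
Miravel is UTC+3:00, so local arrival = 9:12 PM + 3:00 = 12:12 AM on Nov 10.
Layover = 3:47 AM − 12:12 AM = 3 hours 35 minutes.

3 hours 35 minutes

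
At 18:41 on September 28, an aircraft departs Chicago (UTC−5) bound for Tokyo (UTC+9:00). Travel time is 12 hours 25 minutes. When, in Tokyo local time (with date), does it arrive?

Convert departure to UTC: 18:41 + 5:00 = 23:41 UTC on Sep 28.
Add 12 hours and 25 minutes travel time → 12:06 UTC (Sep 29).
Tokyo is UTC+9:00, so local arrival = 12:06 + 9:00 = 21:06 on Sep 29.

21:06 on Sep 29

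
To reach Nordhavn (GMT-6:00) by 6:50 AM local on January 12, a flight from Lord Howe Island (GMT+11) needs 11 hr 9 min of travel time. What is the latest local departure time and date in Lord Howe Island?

Target arrival in UTC: 6:50 AM + 6:00 = 12:50 PM on Jan 12.
Subtract 11 hours 9 minutes → departure 1:41 AM UTC on Jan 12.
Lord Howe Island is UTC+11:00: 1:41 AM + 11:00 = 12:41 PM on Jan 12.

12:41 PM on January 12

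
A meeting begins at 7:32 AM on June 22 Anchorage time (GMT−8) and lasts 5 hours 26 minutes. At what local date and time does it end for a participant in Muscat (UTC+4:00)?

Convert start to UTC: 7:32 AM + 8:00 = 3:32 PM UTC on Jun 22.
Add 5 hours and 26 minutes duration → 8:58 PM UTC.
Muscat is UTC+4:00, so local end time = 8:58 PM + 4:00 = 12:58 AM on Jun 23.

12:58 AM on Jun 23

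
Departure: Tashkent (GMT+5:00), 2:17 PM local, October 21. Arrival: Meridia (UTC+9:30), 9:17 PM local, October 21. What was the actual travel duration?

Departure in UTC: 2:17 PM − 5:00 = 9:17 AM on Oct 21.
Arrival in UTC: 9:17 PM − 9:30 = 11:47 AM on Oct 21.
Elapsed = 11:47 AM − 9:17 AM = 2 hours 30 minutes.

2 hours 30 minutes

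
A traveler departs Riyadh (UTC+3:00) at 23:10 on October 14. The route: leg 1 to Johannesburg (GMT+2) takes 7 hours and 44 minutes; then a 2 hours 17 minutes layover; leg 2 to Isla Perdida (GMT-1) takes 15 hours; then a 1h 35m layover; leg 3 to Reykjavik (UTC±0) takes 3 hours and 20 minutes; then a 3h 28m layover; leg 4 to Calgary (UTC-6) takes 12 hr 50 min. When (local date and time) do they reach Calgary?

Convert departure to UTC: 23:10 − 3:00 = 20:10 UTC on Oct 14.
Add 7 hours 44 minutes leg 1 → 03:54 UTC (Oct 15).
Add 2 hours and 17 minutes layover in Johannesburg → 06:11 UTC.
Add 15 hours leg 2 → 21:11 UTC.
Add 1 hour 35 minutes layover in Isla Perdida → 22:46 UTC.
Add 3 hours 20 minutes leg 3 → 02:06 UTC (Oct 16).
Add 3 hours 28 minutes layover in Reykjavik → 05:34 UTC.
Add 12 hours and 50 minutes leg 4 → 18:24 UTC.
Calgary is UTC−6:00, so local arrival = 18:24 − 6:00 = 12:24 on Oct 16.

12:24 on October 16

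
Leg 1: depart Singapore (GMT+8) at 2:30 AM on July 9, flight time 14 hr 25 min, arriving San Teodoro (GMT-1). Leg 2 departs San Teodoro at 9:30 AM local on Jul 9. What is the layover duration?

1 hour 35 minutes

Convert departure to UTC: 2:30 AM − 8:00 = 6:30 PM UTC on Jul 8.
Add 14 hours 25 minutes flight time → 8:55 AM UTC (Jul 9).
San Teodoro is UTC−1:00, so local arrival = 8:55 AM − 1:00 = 7:55 AM on Jul 9.
Layover = 9:30 AM − 7:55 AM = 1 hour 35 minutes.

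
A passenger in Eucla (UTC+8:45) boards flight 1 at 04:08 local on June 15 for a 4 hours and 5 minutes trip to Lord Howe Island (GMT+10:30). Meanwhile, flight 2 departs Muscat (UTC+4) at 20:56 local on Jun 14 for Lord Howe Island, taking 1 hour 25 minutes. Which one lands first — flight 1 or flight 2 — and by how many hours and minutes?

the second, by 5 hours 7 minutes

Flight 1 in UTC: 04:08 − 8:45 = 19:23 on Jun 14.
+4 hours and 5 minutes → arrive 23:28 UTC on Jun 14.
Flight 2 in UTC: 20:56 − 4:00 = 16:56 on Jun 14.
+1 hour and 25 minutes → arrive 18:21 UTC on Jun 14.
Flight 2 lands earlier by 5 hours 7 minutes.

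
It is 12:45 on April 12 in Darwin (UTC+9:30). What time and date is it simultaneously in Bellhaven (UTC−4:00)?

23:15 on April 11

In UTC: 12:45 − 9:30 = 03:15 on Apr 12.
Bellhaven is UTC−4:00: 03:15 − 4:00 = 23:15 on Apr 11.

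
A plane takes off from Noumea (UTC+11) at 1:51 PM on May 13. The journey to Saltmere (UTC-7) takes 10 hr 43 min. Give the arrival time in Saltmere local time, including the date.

6:34 AM on May 13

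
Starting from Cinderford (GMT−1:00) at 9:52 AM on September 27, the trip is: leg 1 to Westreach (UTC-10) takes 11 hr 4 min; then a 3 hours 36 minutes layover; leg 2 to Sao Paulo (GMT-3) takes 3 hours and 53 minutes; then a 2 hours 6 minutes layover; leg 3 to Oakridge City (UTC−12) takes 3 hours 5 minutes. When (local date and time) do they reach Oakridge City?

Convert departure to UTC: 9:52 AM + 1:00 = 10:52 AM UTC on Sep 27.
Add 11 hours 4 minutes leg 1 → 9:56 PM UTC.
Add 3 hours and 36 minutes layover in Westreach → 1:32 AM UTC (Sep 28).
Add 3 hours 53 minutes leg 2 → 5:25 AM UTC.
Add 2 hours 6 minutes layover in Sao Paulo → 7:31 AM UTC.
Add 3 hours 5 minutes leg 3 → 10:36 AM UTC.
Oakridge City is UTC−12:00, so local arrival = 10:36 AM − 12:00 = 10:36 PM on Sep 27.

10:36 PM on September 27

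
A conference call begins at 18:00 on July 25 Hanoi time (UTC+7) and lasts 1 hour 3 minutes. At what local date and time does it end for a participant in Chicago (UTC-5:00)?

Chicago is 12:00 behind Hanoi.
After 1 hour 3 minutes it is 19:03 in Hanoi.
Shift by the zone difference: 19:03 − 12:00 = 07:03 on Jul 25 in Chicago.

07:03 on July 25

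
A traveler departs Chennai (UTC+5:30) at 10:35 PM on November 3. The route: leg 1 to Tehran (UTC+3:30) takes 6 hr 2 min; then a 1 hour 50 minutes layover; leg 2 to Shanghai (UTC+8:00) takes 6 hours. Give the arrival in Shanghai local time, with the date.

2:57 PM on November 4

Convert departure to UTC: 10:35 PM − 5:30 = 5:05 PM UTC on Nov 3.
Add 6 hours and 2 minutes leg 1 → 11:07 PM UTC.
Add 1 hour and 50 minutes layover in Tehran → 12:57 AM UTC (Nov 4).
Add 6 hours leg 2 → 6:57 AM UTC.
Shanghai is UTC+8:00, so local arrival = 6:57 AM + 8:00 = 2:57 PM on Nov 4.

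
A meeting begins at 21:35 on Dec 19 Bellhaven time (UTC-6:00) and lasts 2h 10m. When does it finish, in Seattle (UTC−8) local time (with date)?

21:45 on Dec 19

Seattle is 2:00 behind Bellhaven.
After 2 hours 10 minutes it is 23:45 in Bellhaven.
Shift by the zone difference: 23:45 − 2:00 = 21:45 on Dec 19 in Seattle.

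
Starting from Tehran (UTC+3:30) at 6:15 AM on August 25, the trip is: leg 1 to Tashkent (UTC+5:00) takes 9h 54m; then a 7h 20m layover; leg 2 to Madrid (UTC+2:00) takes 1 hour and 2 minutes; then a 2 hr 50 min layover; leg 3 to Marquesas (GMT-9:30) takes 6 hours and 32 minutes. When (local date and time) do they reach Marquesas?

8:53 PM on Aug 25

Convert departure to UTC: 6:15 AM − 3:30 = 2:45 AM UTC on Aug 25.
Add 9 hours 54 minutes leg 1 → 12:39 PM UTC.
Add 7 hours 20 minutes layover in Tashkent → 7:59 PM UTC.
Add 1 hour and 2 minutes leg 2 → 9:01 PM UTC.
Add 2 hours 50 minutes layover in Madrid → 11:51 PM UTC.
Add 6 hours and 32 minutes leg 3 → 6:23 AM UTC (Aug 26).
Marquesas is UTC−9:30, so local arrival = 6:23 AM − 9:30 = 8:53 PM on Aug 25.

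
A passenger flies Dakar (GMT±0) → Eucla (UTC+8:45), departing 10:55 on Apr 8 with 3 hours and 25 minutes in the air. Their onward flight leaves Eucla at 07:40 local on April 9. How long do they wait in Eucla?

Dakar is at UTC+0, so departure is already 10:55 UTC on Apr 8.
Add 3 hours and 25 minutes flight time → 14:20 UTC.
Eucla is UTC+8:45, so local arrival = 14:20 + 8:45 = 23:05 on Apr 8.
Layover = 07:40 − 23:05 (+1 day) = 8 hours 35 minutes.

8 hours 35 minutes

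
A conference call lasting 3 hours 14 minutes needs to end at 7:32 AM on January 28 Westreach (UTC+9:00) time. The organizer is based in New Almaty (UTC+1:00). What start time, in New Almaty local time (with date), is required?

8:18 PM on January 27

Target end time in UTC: 7:32 AM − 9:00 = 10:32 PM on Jan 27.
Subtract 3 hours 14 minutes → start 7:18 PM UTC on Jan 27.
New Almaty is UTC+1:00: 7:18 PM + 1:00 = 8:18 PM on Jan 27.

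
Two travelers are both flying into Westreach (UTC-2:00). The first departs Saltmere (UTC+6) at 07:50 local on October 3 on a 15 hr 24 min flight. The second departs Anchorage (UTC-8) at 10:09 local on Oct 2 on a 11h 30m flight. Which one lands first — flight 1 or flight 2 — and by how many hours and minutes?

the second, by 11 hours 35 minutes

Flight 1 in UTC: 07:50 − 6:00 = 01:50 on Oct 3.
+15 hours 24 minutes → arrive 17:14 UTC on Oct 3.
Flight 2 in UTC: 10:09 + 8:00 = 18:09 on Oct 2.
+11 hours 30 minutes → arrive 05:39 UTC on Oct 3.
Flight 2 lands earlier by 11 hours 35 minutes.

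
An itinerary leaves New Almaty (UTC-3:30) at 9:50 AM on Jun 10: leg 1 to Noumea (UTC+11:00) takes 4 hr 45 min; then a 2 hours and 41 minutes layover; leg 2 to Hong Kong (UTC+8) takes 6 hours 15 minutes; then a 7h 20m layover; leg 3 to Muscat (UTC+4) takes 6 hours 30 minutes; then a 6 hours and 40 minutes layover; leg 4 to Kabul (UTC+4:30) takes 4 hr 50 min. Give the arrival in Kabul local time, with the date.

Convert departure to UTC: 9:50 AM + 3:30 = 1:20 PM UTC on Jun 10.
Add 4 hours and 45 minutes leg 1 → 6:05 PM UTC.
Add 2 hours 41 minutes layover in Noumea → 8:46 PM UTC.
Add 6 hours and 15 minutes leg 2 → 3:01 AM UTC (Jun 11).
Add 7 hours and 20 minutes layover in Hong Kong → 10:21 AM UTC.
Add 6 hours 30 minutes leg 3 → 4:51 PM UTC.
Add 6 hours 40 minutes layover in Muscat → 11:31 PM UTC.
Add 4 hours and 50 minutes leg 4 → 4:21 AM UTC (Jun 12).
Kabul is UTC+4:30, so local arrival = 4:21 AM + 4:30 = 8:51 AM on Jun 12.

8:51 AM on June 12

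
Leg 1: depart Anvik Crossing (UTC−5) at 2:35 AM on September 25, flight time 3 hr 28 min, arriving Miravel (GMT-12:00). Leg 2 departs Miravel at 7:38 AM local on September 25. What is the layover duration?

8 hours 35 minutes

Convert departure to UTC: 2:35 AM + 5:00 = 7:35 AM UTC on Sep 25.
Add 3 hours and 28 minutes flight time → 11:03 AM UTC.
Miravel is UTC−12:00, so local arrival = 11:03 AM − 12:00 = 11:03 PM on Sep 24.
Layover = 7:38 AM − 11:03 PM (+1 day) = 8 hours 35 minutes.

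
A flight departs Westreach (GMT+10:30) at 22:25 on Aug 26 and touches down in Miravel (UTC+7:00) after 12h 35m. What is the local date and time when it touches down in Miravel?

Convert departure to UTC: 22:25 − 10:30 = 11:55 UTC on Aug 26.
Add 12 hours 35 minutes travel time → 00:30 UTC (Aug 27).
Miravel is UTC+7:00, so local arrival = 00:30 + 7:00 = 07:30 on Aug 27.

07:30 on August 27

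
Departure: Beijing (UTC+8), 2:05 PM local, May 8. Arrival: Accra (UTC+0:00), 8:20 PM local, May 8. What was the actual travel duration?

Departure in UTC: 2:05 PM − 8:00 = 6:05 AM on May 8.
Arrival is already UTC: 8:20 PM on May 8.
Elapsed = 8:20 PM − 6:05 AM = 14 hours 15 minutes.

14 hours 15 minutes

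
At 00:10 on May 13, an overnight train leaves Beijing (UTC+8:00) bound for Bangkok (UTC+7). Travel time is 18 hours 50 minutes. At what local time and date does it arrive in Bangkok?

18:00 on May 13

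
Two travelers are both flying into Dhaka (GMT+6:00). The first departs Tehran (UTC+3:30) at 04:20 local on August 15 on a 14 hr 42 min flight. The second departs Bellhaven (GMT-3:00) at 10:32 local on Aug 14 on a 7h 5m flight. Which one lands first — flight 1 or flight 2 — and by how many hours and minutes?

the second, by 18 hours 55 minutes

Flight 1 in UTC: 04:20 − 3:30 = 00:50 on Aug 15.
+14 hours and 42 minutes → arrive 15:32 UTC on Aug 15.
Flight 2 in UTC: 10:32 + 3:00 = 13:32 on Aug 14.
+7 hours 5 minutes → arrive 20:37 UTC on Aug 14.
Flight 2 lands earlier by 18 hours 55 minutes.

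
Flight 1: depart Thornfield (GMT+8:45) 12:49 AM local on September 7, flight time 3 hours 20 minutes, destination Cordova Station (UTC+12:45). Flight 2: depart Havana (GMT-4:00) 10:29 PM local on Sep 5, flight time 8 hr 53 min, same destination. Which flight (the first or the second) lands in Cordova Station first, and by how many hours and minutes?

Flight 1 in UTC: 12:49 AM − 8:45 = 4:04 PM on Sep 6.
+3 hours 20 minutes → arrive 7:24 PM UTC on Sep 6.
Flight 2 in UTC: 10:29 PM + 4:00 = 2:29 AM on Sep 6.
+8 hours and 53 minutes → arrive 11:22 AM UTC on Sep 6.
Flight 2 lands earlier by 8 hours 2 minutes.

the second, by 8 hours 2 minutes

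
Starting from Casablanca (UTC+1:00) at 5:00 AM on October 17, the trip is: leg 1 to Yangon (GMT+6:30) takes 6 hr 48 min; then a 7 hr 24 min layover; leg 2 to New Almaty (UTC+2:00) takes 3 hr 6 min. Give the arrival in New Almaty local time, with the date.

11:18 PM on Oct 17

Convert departure to UTC: 5:00 AM − 1:00 = 4:00 AM UTC on Oct 17.
Add 6 hours 48 minutes leg 1 → 10:48 AM UTC.
Add 7 hours 24 minutes layover in Yangon → 6:12 PM UTC.
Add 3 hours and 6 minutes leg 2 → 9:18 PM UTC.
New Almaty is UTC+2:00, so local arrival = 9:18 PM + 2:00 = 11:18 PM on Oct 17.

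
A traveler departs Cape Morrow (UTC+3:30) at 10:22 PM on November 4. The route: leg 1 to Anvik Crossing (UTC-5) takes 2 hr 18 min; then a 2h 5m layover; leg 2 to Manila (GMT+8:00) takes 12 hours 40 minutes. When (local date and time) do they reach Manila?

7:55 PM on November 5

Convert departure to UTC: 10:22 PM − 3:30 = 6:52 PM UTC on Nov 4.
Add 2 hours and 18 minutes leg 1 → 9:10 PM UTC.
Add 2 hours 5 minutes layover in Anvik Crossing → 11:15 PM UTC.
Add 12 hours and 40 minutes leg 2 → 11:55 AM UTC (Nov 5).
Manila is UTC+8:00, so local arrival = 11:55 AM + 8:00 = 7:55 PM on Nov 5.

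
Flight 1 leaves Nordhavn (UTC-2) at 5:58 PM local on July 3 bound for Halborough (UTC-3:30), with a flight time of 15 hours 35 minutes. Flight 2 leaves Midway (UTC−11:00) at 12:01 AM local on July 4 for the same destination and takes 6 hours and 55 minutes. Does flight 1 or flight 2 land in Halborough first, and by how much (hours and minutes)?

Flight 1 in UTC: 5:58 PM + 2:00 = 7:58 PM on Jul 3.
+15 hours 35 minutes → arrive 11:33 AM UTC on Jul 4.
Flight 2 in UTC: 12:01 AM + 11:00 = 11:01 AM on Jul 4.
+6 hours 55 minutes → arrive 5:56 PM UTC on Jul 4.
Flight 1 lands earlier by 6 hours 23 minutes.

the first, by 6 hours 23 minutes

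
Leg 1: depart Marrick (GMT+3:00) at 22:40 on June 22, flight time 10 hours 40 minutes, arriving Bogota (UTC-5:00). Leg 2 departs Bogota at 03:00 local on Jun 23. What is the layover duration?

Convert departure to UTC: 22:40 − 3:00 = 19:40 UTC on Jun 22.
Add 10 hours 40 minutes flight time → 06:20 UTC (Jun 23).
Bogota is UTC−5:00, so local arrival = 06:20 − 5:00 = 01:20 on Jun 23.
Layover = 03:00 − 01:20 = 1 hour 40 minutes.

1 hour 40 minutes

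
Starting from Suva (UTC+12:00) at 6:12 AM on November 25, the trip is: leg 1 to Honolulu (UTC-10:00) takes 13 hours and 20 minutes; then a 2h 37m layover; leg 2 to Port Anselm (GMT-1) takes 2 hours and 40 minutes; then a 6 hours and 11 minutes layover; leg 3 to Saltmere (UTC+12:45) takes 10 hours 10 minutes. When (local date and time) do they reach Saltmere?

5:55 PM on November 26

Convert departure to UTC: 6:12 AM − 12:00 = 6:12 PM UTC on Nov 24.
Add 13 hours 20 minutes leg 1 → 7:32 AM UTC (Nov 25).
Add 2 hours and 37 minutes layover in Honolulu → 10:09 AM UTC.
Add 2 hours 40 minutes leg 2 → 12:49 PM UTC.
Add 6 hours 11 minutes layover in Port Anselm → 7:00 PM UTC.
Add 10 hours 10 minutes leg 3 → 5:10 AM UTC (Nov 26).
Saltmere is UTC+12:45, so local arrival = 5:10 AM + 12:45 = 5:55 PM on Nov 26.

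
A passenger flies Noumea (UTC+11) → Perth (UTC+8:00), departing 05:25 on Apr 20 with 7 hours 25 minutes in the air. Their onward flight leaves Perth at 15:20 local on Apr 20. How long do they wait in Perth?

Convert departure to UTC: 05:25 − 11:00 = 18:25 UTC on Apr 19.
Add 7 hours and 25 minutes flight time → 01:50 UTC (Apr 20).
Perth is UTC+8:00, so local arrival = 01:50 + 8:00 = 09:50 on Apr 20.
Layover = 15:20 − 09:50 = 5 hours 30 minutes.

5 hours 30 minutes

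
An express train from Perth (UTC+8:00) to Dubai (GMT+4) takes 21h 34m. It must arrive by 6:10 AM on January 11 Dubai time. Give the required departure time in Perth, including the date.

Target arrival in UTC: 6:10 AM − 4:00 = 2:10 AM on Jan 11.
Subtract 21 hours 34 minutes → departure 4:36 AM UTC on Jan 10.
Perth is UTC+8:00: 4:36 AM + 8:00 = 12:36 PM on Jan 10.

12:36 PM on January 10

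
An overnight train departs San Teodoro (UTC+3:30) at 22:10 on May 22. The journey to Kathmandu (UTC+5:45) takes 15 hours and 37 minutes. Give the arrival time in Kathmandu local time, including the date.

16:02 on May 23

Convert departure to UTC: 22:10 − 3:30 = 18:40 UTC on May 22.
Add 15 hours 37 minutes travel time → 10:17 UTC (May 23).
Kathmandu is UTC+5:45, so local arrival = 10:17 + 5:45 = 16:02 on May 23.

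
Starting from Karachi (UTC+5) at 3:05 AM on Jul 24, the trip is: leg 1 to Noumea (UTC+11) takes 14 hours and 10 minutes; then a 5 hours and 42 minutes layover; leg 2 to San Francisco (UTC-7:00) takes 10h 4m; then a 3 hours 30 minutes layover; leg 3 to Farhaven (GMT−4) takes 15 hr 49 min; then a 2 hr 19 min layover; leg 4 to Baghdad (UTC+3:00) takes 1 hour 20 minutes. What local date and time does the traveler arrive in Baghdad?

5:59 AM on July 26

Convert departure to UTC: 3:05 AM − 5:00 = 10:05 PM UTC on Jul 23.
Add 14 hours and 10 minutes leg 1 → 12:15 PM UTC (Jul 24).
Add 5 hours 42 minutes layover in Noumea → 5:57 PM UTC.
Add 10 hours 4 minutes leg 2 → 4:01 AM UTC (Jul 25).
Add 3 hours 30 minutes layover in San Francisco → 7:31 AM UTC.
Add 15 hours 49 minutes leg 3 → 11:20 PM UTC.
Add 2 hours 19 minutes layover in Farhaven → 1:39 AM UTC (Jul 26).
Add 1 hour 20 minutes leg 4 → 2:59 AM UTC.
Baghdad is UTC+3:00, so local arrival = 2:59 AM + 3:00 = 5:59 AM on Jul 26.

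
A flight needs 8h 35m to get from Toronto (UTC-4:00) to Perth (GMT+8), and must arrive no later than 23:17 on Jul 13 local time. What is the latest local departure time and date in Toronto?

02:42 on Jul 13

Target arrival in UTC: 23:17 − 8:00 = 15:17 on Jul 13.
Subtract 8 hours 35 minutes → departure 06:42 UTC on Jul 13.
Toronto is UTC−4:00: 06:42 − 4:00 = 02:42 on Jul 13.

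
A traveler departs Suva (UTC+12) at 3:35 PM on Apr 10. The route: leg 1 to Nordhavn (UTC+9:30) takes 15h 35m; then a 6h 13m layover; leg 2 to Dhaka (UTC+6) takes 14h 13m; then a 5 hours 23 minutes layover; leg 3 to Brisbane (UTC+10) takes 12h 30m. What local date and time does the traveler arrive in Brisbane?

7:29 PM on April 12

Convert departure to UTC: 3:35 PM − 12:00 = 3:35 AM UTC on Apr 10.
Add 15 hours and 35 minutes leg 1 → 7:10 PM UTC.
Add 6 hours and 13 minutes layover in Nordhavn → 1:23 AM UTC (Apr 11).
Add 14 hours 13 minutes leg 2 → 3:36 PM UTC.
Add 5 hours 23 minutes layover in Dhaka → 8:59 PM UTC.
Add 12 hours and 30 minutes leg 3 → 9:29 AM UTC (Apr 12).
Brisbane is UTC+10:00, so local arrival = 9:29 AM + 10:00 = 7:29 PM on Apr 12.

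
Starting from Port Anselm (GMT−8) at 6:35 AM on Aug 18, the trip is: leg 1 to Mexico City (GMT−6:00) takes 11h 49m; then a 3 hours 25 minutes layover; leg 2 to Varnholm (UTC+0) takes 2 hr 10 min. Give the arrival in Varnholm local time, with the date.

Convert departure to UTC: 6:35 AM + 8:00 = 2:35 PM UTC on Aug 18.
Add 11 hours 49 minutes leg 1 → 2:24 AM UTC (Aug 19).
Add 3 hours and 25 minutes layover in Mexico City → 5:49 AM UTC.
Add 2 hours 10 minutes leg 2 → 7:59 AM UTC.
Varnholm is UTC+0, so local arrival is the same: 7:59 AM on Aug 19.

7:59 AM on Aug 19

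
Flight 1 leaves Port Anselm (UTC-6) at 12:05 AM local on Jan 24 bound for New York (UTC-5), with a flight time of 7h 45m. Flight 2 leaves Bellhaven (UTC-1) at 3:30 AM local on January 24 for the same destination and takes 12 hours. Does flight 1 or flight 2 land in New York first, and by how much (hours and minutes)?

the first, by 2 hours 40 minutes

Flight 1 in UTC: 12:05 AM + 6:00 = 6:05 AM on Jan 24.
+7 hours 45 minutes → arrive 1:50 PM UTC on Jan 24.
Flight 2 in UTC: 3:30 AM + 1:00 = 4:30 AM on Jan 24.
+12 hours → arrive 4:30 PM UTC on Jan 24.
Flight 1 lands earlier by 2 hours 40 minutes.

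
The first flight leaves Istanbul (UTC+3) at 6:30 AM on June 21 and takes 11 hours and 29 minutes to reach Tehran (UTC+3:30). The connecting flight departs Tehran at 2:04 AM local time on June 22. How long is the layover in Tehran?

7 hours 35 minutes

Convert departure to UTC: 6:30 AM − 3:00 = 3:30 AM UTC on Jun 21.
Add 11 hours 29 minutes flight time → 2:59 PM UTC.
Tehran is UTC+3:30, so local arrival = 2:59 PM + 3:30 = 6:29 PM on Jun 21.
Layover = 2:04 AM − 6:29 PM (+1 day) = 7 hours 35 minutes.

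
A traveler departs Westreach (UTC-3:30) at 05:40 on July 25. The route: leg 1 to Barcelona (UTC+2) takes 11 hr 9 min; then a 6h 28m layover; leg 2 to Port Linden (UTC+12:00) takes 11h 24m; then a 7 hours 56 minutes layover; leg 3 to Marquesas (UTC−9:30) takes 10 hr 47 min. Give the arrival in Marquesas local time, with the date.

Convert departure to UTC: 05:40 + 3:30 = 09:10 UTC on Jul 25.
Add 11 hours and 9 minutes leg 1 → 20:19 UTC.
Add 6 hours 28 minutes layover in Barcelona → 02:47 UTC (Jul 26).
Add 11 hours 24 minutes leg 2 → 14:11 UTC.
Add 7 hours and 56 minutes layover in Port Linden → 22:07 UTC.
Add 10 hours 47 minutes leg 3 → 08:54 UTC (Jul 27).
Marquesas is UTC−9:30, so local arrival = 08:54 − 9:30 = 23:24 on Jul 26.

23:24 on July 26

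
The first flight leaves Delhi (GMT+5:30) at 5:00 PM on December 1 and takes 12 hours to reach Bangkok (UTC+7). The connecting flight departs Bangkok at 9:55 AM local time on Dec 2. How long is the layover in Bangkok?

3 hours 25 minutes

Convert departure to UTC: 5:00 PM − 5:30 = 11:30 AM UTC on Dec 1.
Add 12 hours flight time → 11:30 PM UTC.
Bangkok is UTC+7:00, so local arrival = 11:30 PM + 7:00 = 6:30 AM on Dec 2.
Layover = 9:55 AM − 6:30 AM = 3 hours 25 minutes.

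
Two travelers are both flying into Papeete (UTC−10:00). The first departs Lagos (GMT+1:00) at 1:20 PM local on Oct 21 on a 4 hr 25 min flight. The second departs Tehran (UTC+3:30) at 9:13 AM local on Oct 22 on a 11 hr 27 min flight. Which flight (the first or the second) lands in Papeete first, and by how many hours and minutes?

the first, by 24 hours 25 minutes

Flight 1 in UTC: 1:20 PM − 1:00 = 12:20 PM on Oct 21.
+4 hours and 25 minutes → arrive 4:45 PM UTC on Oct 21.
Flight 2 in UTC: 9:13 AM − 3:30 = 5:43 AM on Oct 22.
+11 hours 27 minutes → arrive 5:10 PM UTC on Oct 22.
Flight 1 lands earlier by 24 hours 25 minutes.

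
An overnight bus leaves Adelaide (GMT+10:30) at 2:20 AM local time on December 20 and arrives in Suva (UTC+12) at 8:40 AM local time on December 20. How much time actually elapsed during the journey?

Departure in UTC: 2:20 AM − 10:30 = 3:50 PM on Dec 19.
Arrival in UTC: 8:40 AM − 12:00 = 8:40 PM on Dec 19.
Elapsed = 8:40 PM − 3:50 PM = 4 hours 50 minutes.

4 hours 50 minutes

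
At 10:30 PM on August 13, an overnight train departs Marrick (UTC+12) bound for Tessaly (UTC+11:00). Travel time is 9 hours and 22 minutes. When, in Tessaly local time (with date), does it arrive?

Tessaly is 1:00 behind Marrick.
After 9 hours 22 minutes it is 7:52 AM (Aug 14) in Marrick.
Shift by the zone difference: 7:52 AM − 1:00 = 6:52 AM on Aug 14 in Tessaly.

6:52 AM on Aug 14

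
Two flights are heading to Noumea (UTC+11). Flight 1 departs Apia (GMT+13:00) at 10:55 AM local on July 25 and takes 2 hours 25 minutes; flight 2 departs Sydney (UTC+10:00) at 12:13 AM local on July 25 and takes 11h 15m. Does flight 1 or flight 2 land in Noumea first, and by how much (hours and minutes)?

Flight 1 in UTC: 10:55 AM − 13:00 = 9:55 PM on Jul 24.
+2 hours and 25 minutes → arrive 12:20 AM UTC on Jul 25.
Flight 2 in UTC: 12:13 AM − 10:00 = 2:13 PM on Jul 24.
+11 hours and 15 minutes → arrive 1:28 AM UTC on Jul 25.
Flight 1 lands earlier by 1 hour 8 minutes.

the first, by 1 hour 8 minutes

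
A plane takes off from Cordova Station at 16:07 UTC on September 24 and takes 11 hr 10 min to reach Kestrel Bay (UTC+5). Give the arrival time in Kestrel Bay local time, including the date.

Departure is given in UTC: 16:07 on Sep 24.
Add 11 hours 10 minutes → 03:17 UTC (Sep 25).
Kestrel Bay is UTC+5:00: 03:17 + 5:00 = 08:17 on Sep 25.

08:17 on September 25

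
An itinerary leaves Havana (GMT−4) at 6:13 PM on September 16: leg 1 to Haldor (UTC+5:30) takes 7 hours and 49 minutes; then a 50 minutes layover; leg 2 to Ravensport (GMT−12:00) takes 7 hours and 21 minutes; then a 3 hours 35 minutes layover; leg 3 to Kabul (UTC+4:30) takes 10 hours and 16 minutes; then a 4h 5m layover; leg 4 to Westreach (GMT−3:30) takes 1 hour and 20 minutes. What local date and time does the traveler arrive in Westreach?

Convert departure to UTC: 6:13 PM + 4:00 = 10:13 PM UTC on Sep 16.
Add 7 hours and 49 minutes leg 1 → 6:02 AM UTC (Sep 17).
Add 50 minutes layover in Haldor → 6:52 AM UTC.
Add 7 hours and 21 minutes leg 2 → 2:13 PM UTC.
Add 3 hours and 35 minutes layover in Ravensport → 5:48 PM UTC.
Add 10 hours and 16 minutes leg 3 → 4:04 AM UTC (Sep 18).
Add 4 hours and 5 minutes layover in Kabul → 8:09 AM UTC.
Add 1 hour 20 minutes leg 4 → 9:29 AM UTC.
Westreach is UTC−3:30, so local arrival = 9:29 AM − 3:30 = 5:59 AM on Sep 18.

5:59 AM on Sep 18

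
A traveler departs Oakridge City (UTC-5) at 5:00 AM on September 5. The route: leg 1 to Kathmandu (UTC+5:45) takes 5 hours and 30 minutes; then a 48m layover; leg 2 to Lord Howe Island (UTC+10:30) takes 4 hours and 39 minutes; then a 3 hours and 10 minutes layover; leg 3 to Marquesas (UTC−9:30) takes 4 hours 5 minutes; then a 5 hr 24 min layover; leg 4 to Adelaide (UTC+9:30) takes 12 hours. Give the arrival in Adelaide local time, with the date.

7:06 AM on September 7

Convert departure to UTC: 5:00 AM + 5:00 = 10:00 AM UTC on Sep 5.
Add 5 hours 30 minutes leg 1 → 3:30 PM UTC.
Add 48 minutes layover in Kathmandu → 4:18 PM UTC.
Add 4 hours 39 minutes leg 2 → 8:57 PM UTC.
Add 3 hours and 10 minutes layover in Lord Howe Island → 12:07 AM UTC (Sep 6).
Add 4 hours and 5 minutes leg 3 → 4:12 AM UTC.
Add 5 hours 24 minutes layover in Marquesas → 9:36 AM UTC.
Add 12 hours leg 4 → 9:36 PM UTC.
Adelaide is UTC+9:30, so local arrival = 9:36 PM + 9:30 = 7:06 AM on Sep 7.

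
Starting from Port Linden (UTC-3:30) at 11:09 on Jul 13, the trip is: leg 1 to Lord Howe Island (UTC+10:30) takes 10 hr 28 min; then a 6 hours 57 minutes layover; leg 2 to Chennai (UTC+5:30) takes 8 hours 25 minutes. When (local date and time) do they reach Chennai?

Convert departure to UTC: 11:09 + 3:30 = 14:39 UTC on Jul 13.
Add 10 hours 28 minutes leg 1 → 01:07 UTC (Jul 14).
Add 6 hours 57 minutes layover in Lord Howe Island → 08:04 UTC.
Add 8 hours and 25 minutes leg 2 → 16:29 UTC.
Chennai is UTC+5:30, so local arrival = 16:29 + 5:30 = 21:59 on Jul 14.

21:59 on Jul 14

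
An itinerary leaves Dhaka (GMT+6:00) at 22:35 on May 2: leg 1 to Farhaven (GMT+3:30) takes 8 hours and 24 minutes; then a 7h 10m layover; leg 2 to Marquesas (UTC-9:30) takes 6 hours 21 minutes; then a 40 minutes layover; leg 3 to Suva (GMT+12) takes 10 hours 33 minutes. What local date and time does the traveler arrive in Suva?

Convert departure to UTC: 22:35 − 6:00 = 16:35 UTC on May 2.
Add 8 hours 24 minutes leg 1 → 00:59 UTC (May 3).
Add 7 hours 10 minutes layover in Farhaven → 08:09 UTC.
Add 6 hours and 21 minutes leg 2 → 14:30 UTC.
Add 40 minutes layover in Marquesas → 15:10 UTC.
Add 10 hours 33 minutes leg 3 → 01:43 UTC (May 4).
Suva is UTC+12:00, so local arrival = 01:43 + 12:00 = 13:43 on May 4.

13:43 on May 4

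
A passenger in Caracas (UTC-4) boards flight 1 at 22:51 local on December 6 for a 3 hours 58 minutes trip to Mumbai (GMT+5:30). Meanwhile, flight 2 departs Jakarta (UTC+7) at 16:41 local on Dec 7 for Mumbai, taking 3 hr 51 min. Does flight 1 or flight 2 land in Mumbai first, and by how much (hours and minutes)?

Flight 1 in UTC: 22:51 + 4:00 = 02:51 on Dec 7.
+3 hours 58 minutes → arrive 06:49 UTC on Dec 7.
Flight 2 in UTC: 16:41 − 7:00 = 09:41 on Dec 7.
+3 hours 51 minutes → arrive 13:32 UTC on Dec 7.
Flight 1 lands earlier by 6 hours 43 minutes.

the first, by 6 hours 43 minutes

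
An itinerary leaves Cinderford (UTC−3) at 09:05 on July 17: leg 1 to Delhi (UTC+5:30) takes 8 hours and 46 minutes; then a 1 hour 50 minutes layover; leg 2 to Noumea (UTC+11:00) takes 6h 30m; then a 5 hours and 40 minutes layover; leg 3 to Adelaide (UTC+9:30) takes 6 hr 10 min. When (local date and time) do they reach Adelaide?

02:31 on July 19

Convert departure to UTC: 09:05 + 3:00 = 12:05 UTC on Jul 17.
Add 8 hours 46 minutes leg 1 → 20:51 UTC.
Add 1 hour 50 minutes layover in Delhi → 22:41 UTC.
Add 6 hours 30 minutes leg 2 → 05:11 UTC (Jul 18).
Add 5 hours 40 minutes layover in Noumea → 10:51 UTC.
Add 6 hours and 10 minutes leg 3 → 17:01 UTC.
Adelaide is UTC+9:30, so local arrival = 17:01 + 9:30 = 02:31 on Jul 19.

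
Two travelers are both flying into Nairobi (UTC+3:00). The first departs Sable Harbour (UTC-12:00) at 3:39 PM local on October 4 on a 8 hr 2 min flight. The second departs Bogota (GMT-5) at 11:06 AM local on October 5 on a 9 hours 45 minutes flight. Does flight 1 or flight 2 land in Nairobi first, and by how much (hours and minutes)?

Flight 1 in UTC: 3:39 PM + 12:00 = 3:39 AM on Oct 5.
+8 hours 2 minutes → arrive 11:41 AM UTC on Oct 5.
Flight 2 in UTC: 11:06 AM + 5:00 = 4:06 PM on Oct 5.
+9 hours 45 minutes → arrive 1:51 AM UTC on Oct 6.
Flight 1 lands earlier by 14 hours 10 minutes.

the first, by 14 hours 10 minutes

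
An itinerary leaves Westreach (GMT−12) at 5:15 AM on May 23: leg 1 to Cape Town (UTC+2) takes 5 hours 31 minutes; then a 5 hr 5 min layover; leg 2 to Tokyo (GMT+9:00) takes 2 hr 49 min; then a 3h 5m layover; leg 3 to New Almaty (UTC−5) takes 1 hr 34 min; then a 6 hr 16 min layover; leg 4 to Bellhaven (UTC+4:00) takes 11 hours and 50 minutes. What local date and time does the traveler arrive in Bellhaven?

Convert departure to UTC: 5:15 AM + 12:00 = 5:15 PM UTC on May 23.
Add 5 hours 31 minutes leg 1 → 10:46 PM UTC.
Add 5 hours 5 minutes layover in Cape Town → 3:51 AM UTC (May 24).
Add 2 hours 49 minutes leg 2 → 6:40 AM UTC.
Add 3 hours and 5 minutes layover in Tokyo → 9:45 AM UTC.
Add 1 hour and 34 minutes leg 3 → 11:19 AM UTC.
Add 6 hours and 16 minutes layover in New Almaty → 5:35 PM UTC.
Add 11 hours 50 minutes leg 4 → 5:25 AM UTC (May 25).
Bellhaven is UTC+4:00, so local arrival = 5:25 AM + 4:00 = 9:25 AM on May 25.

9:25 AM on May 25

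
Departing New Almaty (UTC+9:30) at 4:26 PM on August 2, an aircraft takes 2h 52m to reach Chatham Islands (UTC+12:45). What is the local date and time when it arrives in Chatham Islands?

Chatham Islands is 3:15 ahead of New Almaty.
After 2 hours and 52 minutes it is 7:18 PM in New Almaty.
Shift by the zone difference: 7:18 PM + 3:15 = 10:33 PM on Aug 2 in Chatham Islands.

10:33 PM on Aug 2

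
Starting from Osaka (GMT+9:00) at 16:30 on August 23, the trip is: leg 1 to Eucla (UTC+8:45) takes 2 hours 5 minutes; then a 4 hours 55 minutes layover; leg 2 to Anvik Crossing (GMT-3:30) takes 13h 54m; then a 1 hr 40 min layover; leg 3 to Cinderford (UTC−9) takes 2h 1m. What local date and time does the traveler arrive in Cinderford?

23:05 on Aug 23

Convert departure to UTC: 16:30 − 9:00 = 07:30 UTC on Aug 23.
Add 2 hours and 5 minutes leg 1 → 09:35 UTC.
Add 4 hours and 55 minutes layover in Eucla → 14:30 UTC.
Add 13 hours and 54 minutes leg 2 → 04:24 UTC (Aug 24).
Add 1 hour 40 minutes layover in Anvik Crossing → 06:04 UTC.
Add 2 hours and 1 minute leg 3 → 08:05 UTC.
Cinderford is UTC−9:00, so local arrival = 08:05 − 9:00 = 23:05 on Aug 23.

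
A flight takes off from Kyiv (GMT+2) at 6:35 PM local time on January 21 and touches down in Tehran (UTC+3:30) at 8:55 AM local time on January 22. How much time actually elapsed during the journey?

Departure in UTC: 6:35 PM − 2:00 = 4:35 PM on Jan 21.
Arrival in UTC: 8:55 AM − 3:30 = 5:25 AM on Jan 22.
Elapsed = 5:25 AM − 4:35 PM (+1 day) = 12 hours 50 minutes.

12 hours 50 minutes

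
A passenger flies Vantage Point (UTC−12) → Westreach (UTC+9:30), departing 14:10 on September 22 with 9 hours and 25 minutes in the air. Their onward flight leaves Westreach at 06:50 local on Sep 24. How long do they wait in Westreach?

Convert departure to UTC: 14:10 + 12:00 = 02:10 UTC on Sep 23.
Add 9 hours 25 minutes flight time → 11:35 UTC.
Westreach is UTC+9:30, so local arrival = 11:35 + 9:30 = 21:05 on Sep 23.
Layover = 06:50 − 21:05 (+1 day) = 9 hours 45 minutes.

9 hours 45 minutes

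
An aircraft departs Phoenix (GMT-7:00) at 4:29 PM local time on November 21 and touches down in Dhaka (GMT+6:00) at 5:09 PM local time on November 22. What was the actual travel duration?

11 hours 40 minutes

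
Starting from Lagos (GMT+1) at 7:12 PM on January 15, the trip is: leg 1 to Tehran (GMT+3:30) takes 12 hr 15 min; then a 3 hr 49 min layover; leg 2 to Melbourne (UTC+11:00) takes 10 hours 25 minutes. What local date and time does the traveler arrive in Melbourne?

7:41 AM on Jan 17

Convert departure to UTC: 7:12 PM − 1:00 = 6:12 PM UTC on Jan 15.
Add 12 hours and 15 minutes leg 1 → 6:27 AM UTC (Jan 16).
Add 3 hours and 49 minutes layover in Tehran → 10:16 AM UTC.
Add 10 hours and 25 minutes leg 2 → 8:41 PM UTC.
Melbourne is UTC+11:00, so local arrival = 8:41 PM + 11:00 = 7:41 AM on Jan 17.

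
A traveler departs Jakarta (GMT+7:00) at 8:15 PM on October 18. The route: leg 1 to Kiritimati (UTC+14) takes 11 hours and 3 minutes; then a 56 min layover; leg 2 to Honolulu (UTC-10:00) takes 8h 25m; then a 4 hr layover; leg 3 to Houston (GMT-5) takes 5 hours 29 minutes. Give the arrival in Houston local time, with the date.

2:08 PM on October 19

Convert departure to UTC: 8:15 PM − 7:00 = 1:15 PM UTC on Oct 18.
Add 11 hours 3 minutes leg 1 → 12:18 AM UTC (Oct 19).
Add 56 minutes layover in Kiritimati → 1:14 AM UTC.
Add 8 hours 25 minutes leg 2 → 9:39 AM UTC.
Add 4 hours layover in Honolulu → 1:39 PM UTC.
Add 5 hours and 29 minutes leg 3 → 7:08 PM UTC.
Houston is UTC−5:00, so local arrival = 7:08 PM − 5:00 = 2:08 PM on Oct 19.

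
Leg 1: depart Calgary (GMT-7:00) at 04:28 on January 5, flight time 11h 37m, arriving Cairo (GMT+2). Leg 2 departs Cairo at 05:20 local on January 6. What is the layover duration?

Convert departure to UTC: 04:28 + 7:00 = 11:28 UTC on Jan 5.
Add 11 hours 37 minutes flight time → 23:05 UTC.
Cairo is UTC+2:00, so local arrival = 23:05 + 2:00 = 01:05 on Jan 6.
Layover = 05:20 − 01:05 = 4 hours 15 minutes.

4 hours 15 minutes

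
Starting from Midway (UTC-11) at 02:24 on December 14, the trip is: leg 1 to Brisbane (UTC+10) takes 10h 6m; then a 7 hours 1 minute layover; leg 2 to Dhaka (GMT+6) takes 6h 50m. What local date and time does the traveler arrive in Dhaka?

Convert departure to UTC: 02:24 + 11:00 = 13:24 UTC on Dec 14.
Add 10 hours 6 minutes leg 1 → 23:30 UTC.
Add 7 hours 1 minute layover in Brisbane → 06:31 UTC (Dec 15).
Add 6 hours and 50 minutes leg 2 → 13:21 UTC.
Dhaka is UTC+6:00, so local arrival = 13:21 + 6:00 = 19:21 on Dec 15.

19:21 on Dec 15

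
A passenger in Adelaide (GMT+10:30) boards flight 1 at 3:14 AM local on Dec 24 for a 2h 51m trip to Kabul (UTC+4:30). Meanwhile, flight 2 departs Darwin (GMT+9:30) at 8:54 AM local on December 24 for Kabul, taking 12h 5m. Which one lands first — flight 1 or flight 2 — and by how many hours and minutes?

Flight 1 in UTC: 3:14 AM − 10:30 = 4:44 PM on Dec 23.
+2 hours 51 minutes → arrive 7:35 PM UTC on Dec 23.
Flight 2 in UTC: 8:54 AM − 9:30 = 11:24 PM on Dec 23.
+12 hours 5 minutes → arrive 11:29 AM UTC on Dec 24.
Flight 1 lands earlier by 15 hours 54 minutes.

the first, by 15 hours 54 minutes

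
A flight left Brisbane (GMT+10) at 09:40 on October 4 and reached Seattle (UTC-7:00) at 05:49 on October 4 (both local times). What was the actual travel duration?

Departure in UTC: 09:40 − 10:00 = 23:40 on Oct 3.
Arrival in UTC: 05:49 + 7:00 = 12:49 on Oct 4.
Elapsed = 12:49 − 23:40 (+1 day) = 13 hours 9 minutes.

13 hours 9 minutes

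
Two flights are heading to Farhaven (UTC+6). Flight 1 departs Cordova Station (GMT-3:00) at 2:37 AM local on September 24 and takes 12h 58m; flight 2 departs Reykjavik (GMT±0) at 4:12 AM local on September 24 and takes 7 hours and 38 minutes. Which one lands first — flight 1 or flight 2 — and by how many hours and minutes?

Flight 1 in UTC: 2:37 AM + 3:00 = 5:37 AM on Sep 24.
+12 hours 58 minutes → arrive 6:35 PM UTC on Sep 24.
Flight 2 departs at 4:12 AM UTC (Sep 24).
+7 hours and 38 minutes → arrive 11:50 AM UTC on Sep 24.
Flight 2 lands earlier by 6 hours 45 minutes.

the second, by 6 hours 45 minutes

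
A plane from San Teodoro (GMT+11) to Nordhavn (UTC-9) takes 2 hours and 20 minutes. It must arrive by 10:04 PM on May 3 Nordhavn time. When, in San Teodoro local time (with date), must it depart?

3:44 PM on May 4

Target arrival in UTC: 10:04 PM + 9:00 = 7:04 AM on May 4.
Subtract 2 hours 20 minutes → departure 4:44 AM UTC on May 4.
San Teodoro is UTC+11:00: 4:44 AM + 11:00 = 3:44 PM on May 4.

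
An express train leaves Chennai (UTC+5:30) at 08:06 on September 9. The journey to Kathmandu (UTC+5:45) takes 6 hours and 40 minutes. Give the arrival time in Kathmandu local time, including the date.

15:01 on September 9

Convert departure to UTC: 08:06 − 5:30 = 02:36 UTC on Sep 9.
Add 6 hours and 40 minutes travel time → 09:16 UTC.
Kathmandu is UTC+5:45, so local arrival = 09:16 + 5:45 = 15:01 on Sep 9.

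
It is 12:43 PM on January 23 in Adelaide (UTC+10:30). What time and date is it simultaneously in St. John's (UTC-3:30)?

10:43 PM on Jan 22

In UTC: 12:43 PM − 10:30 = 2:13 AM on Jan 23.
St. John's is UTC−3:30: 2:13 AM − 3:30 = 10:43 PM on Jan 22.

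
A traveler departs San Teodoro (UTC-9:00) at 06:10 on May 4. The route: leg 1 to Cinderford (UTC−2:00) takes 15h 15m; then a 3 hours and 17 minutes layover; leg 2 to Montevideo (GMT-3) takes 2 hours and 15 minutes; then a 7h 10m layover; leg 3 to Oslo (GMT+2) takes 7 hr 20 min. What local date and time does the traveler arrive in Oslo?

Convert departure to UTC: 06:10 + 9:00 = 15:10 UTC on May 4.
Add 15 hours 15 minutes leg 1 → 06:25 UTC (May 5).
Add 3 hours and 17 minutes layover in Cinderford → 09:42 UTC.
Add 2 hours 15 minutes leg 2 → 11:57 UTC.
Add 7 hours and 10 minutes layover in Montevideo → 19:07 UTC.
Add 7 hours 20 minutes leg 3 → 02:27 UTC (May 6).
Oslo is UTC+2:00, so local arrival = 02:27 + 2:00 = 04:27 on May 6.

04:27 on May 6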